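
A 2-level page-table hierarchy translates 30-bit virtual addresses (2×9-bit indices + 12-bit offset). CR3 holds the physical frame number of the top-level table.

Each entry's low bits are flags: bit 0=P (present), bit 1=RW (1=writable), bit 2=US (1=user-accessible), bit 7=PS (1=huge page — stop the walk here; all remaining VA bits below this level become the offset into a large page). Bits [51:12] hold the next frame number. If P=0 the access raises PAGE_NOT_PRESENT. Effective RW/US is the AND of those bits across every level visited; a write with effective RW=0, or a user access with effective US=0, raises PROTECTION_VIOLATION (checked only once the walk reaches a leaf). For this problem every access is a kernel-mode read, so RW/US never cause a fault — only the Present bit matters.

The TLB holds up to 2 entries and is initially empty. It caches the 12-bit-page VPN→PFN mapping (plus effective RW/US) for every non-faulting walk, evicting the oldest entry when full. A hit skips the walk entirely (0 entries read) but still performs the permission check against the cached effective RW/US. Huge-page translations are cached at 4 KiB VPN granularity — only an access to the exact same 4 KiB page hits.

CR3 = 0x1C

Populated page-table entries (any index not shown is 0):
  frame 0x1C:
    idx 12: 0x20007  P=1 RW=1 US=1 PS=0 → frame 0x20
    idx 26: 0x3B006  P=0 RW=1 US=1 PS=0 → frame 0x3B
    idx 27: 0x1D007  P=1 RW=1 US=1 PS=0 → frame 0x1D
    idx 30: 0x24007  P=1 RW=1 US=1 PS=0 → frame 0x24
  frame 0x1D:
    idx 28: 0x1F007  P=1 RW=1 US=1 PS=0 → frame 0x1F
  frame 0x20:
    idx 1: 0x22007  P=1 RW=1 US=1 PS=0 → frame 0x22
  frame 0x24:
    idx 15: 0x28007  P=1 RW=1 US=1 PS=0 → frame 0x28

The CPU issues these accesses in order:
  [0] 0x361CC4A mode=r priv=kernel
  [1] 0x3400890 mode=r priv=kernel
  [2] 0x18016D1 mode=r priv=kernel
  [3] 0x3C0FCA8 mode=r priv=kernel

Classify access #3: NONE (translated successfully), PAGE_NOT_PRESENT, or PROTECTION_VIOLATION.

Trace:
#0 VA=0x361CC4A (r,kernel):
  lvl0: tbl 0x1C, slot 27 ⇒ 0x1D007 (P1/RW1/US1/PS0)
  lvl1: tbl 0x1D, slot 28 ⇒ 0x1F007 (P1/RW1/US1/PS0)
  ✓ 0x1FC4A  — 2 lookups
#1 VA=0x3400890 (r,kernel):
  lvl0: tbl 0x1C, slot 26 ⇒ 0x3B006 (P0/RW1/US1/PS0)
  ⇒ fault: PAGE_NOT_PRESENT  — 1 lookups
#2 VA=0x18016D1 (r,kernel):
  lvl0: tbl 0x1C, slot 12 ⇒ 0x20007 (P1/RW1/US1/PS0)
  lvl1: tbl 0x20, slot 1 ⇒ 0x22007 (P1/RW1/US1/PS0)
  ✓ 0x226D1  — 2 lookups
#3 VA=0x3C0FCA8 (r,kernel):
  lvl0: tbl 0x1C, slot 30 ⇒ 0x24007 (P1/RW1/US1/PS0)
  lvl1: tbl 0x24, slot 15 ⇒ 0x28007 (P1/RW1/US1/PS0)
  ✓ 0x28CA8  — 2 lookups

Access #3 fault: NONE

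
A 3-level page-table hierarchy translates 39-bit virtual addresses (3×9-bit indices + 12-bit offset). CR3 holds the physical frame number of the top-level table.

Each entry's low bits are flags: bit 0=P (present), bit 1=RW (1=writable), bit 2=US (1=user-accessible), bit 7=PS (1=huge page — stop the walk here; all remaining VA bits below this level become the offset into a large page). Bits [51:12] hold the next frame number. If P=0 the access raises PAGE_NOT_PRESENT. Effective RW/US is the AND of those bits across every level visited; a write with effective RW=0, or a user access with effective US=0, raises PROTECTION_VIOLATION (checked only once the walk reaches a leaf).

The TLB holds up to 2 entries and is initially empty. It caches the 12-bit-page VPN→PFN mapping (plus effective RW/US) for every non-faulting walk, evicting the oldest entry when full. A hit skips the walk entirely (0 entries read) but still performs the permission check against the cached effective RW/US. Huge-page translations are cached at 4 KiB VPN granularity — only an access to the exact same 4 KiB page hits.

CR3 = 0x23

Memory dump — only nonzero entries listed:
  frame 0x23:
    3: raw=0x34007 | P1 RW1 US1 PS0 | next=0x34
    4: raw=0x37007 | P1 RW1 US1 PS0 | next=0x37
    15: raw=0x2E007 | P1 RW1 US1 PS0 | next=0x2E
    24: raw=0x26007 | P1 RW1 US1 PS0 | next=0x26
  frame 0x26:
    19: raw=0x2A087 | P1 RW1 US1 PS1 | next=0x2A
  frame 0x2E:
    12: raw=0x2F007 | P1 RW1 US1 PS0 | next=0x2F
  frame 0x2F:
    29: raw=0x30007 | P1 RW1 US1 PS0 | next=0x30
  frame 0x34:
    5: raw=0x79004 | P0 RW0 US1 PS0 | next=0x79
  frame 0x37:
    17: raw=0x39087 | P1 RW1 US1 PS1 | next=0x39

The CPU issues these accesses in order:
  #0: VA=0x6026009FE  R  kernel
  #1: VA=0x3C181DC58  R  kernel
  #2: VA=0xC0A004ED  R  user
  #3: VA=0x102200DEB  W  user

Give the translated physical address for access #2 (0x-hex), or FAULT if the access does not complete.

Walk each access:
#0 VA=0x6026009FE (r,kernel):
  L0 @0x23[24] → 0x26007  P=1,RW=1,US=1,PS=0
  L1 @0x26[19] → 0x2A087  P=1,RW=1,US=1,PS=1
  ⇒ phys 0x2A9FE (huge @L1)  [2 reads]
#1 VA=0x3C181DC58 (r,kernel):
  L0 @0x23[15] → 0x2E007  P=1,RW=1,US=1,PS=0
  L1 @0x2E[12] → 0x2F007  P=1,RW=1,US=1,PS=0
  L2 @0x2F[29] → 0x30007  P=1,RW=1,US=1,PS=0
  ⇒ phys 0x30C58  [3 reads]
#2 VA=0xC0A004ED (r,user):
  L0 @0x23[3] → 0x34007  P=1,RW=1,US=1,PS=0
  L1 @0x34[5] → 0x79004  P=0,RW=0,US=1,PS=0
  → PAGE_NOT_PRESENT  (2 entries read)
#3 VA=0x102200DEB (w,user):
  L0 @0x23[4] → 0x37007  P=1,RW=1,US=1,PS=0
  L1 @0x37[17] → 0x39087  P=1,RW=1,US=1,PS=1
  ⇒ phys 0x39DEB (huge @L1)  [2 reads]

Access #2 PA: FAULT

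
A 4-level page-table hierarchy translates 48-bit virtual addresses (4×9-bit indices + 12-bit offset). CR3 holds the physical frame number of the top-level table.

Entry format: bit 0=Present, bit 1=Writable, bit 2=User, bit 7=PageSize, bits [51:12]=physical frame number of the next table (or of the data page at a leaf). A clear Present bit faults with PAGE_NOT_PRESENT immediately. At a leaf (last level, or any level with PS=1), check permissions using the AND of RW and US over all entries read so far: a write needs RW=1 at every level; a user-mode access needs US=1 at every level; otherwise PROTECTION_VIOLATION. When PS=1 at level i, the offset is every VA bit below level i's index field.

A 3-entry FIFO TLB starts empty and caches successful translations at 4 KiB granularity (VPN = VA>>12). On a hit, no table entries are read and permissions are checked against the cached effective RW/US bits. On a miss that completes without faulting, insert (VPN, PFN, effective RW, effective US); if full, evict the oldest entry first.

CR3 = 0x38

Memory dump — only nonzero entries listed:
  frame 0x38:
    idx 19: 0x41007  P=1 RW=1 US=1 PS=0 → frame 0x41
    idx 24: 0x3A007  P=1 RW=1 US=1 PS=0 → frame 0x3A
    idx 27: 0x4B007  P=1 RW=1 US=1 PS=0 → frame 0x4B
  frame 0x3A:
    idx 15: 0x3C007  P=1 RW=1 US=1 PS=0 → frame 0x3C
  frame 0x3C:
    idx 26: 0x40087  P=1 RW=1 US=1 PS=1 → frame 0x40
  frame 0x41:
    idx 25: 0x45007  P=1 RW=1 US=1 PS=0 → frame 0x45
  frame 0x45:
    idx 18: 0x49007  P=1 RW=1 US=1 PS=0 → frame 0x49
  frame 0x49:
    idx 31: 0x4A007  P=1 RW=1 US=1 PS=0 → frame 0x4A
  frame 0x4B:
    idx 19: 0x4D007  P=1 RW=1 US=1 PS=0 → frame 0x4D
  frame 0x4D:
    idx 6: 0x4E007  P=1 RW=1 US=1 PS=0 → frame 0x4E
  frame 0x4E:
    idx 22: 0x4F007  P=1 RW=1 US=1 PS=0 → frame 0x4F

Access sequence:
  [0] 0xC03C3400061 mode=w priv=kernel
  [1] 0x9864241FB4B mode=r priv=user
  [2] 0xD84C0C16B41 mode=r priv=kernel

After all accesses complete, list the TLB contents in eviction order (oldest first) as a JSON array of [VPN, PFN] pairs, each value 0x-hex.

Walk each access:
#0 VA=0xC03C3400061 (w,kernel):
  lvl0: tbl 0x38, slot 24 ⇒ 0x3A007 (P1/RW1/US1/PS0)
  lvl1: tbl 0x3A, slot 15 ⇒ 0x3C007 (P1/RW1/US1/PS0)
  lvl2: tbl 0x3C, slot 26 ⇒ 0x40087 (P1/RW1/US1/PS1)
  ⇒ phys 0x40061 (huge @L2)  [3 reads]
#1 VA=0x9864241FB4B (r,user):
  lvl0: tbl 0x38, slot 19 ⇒ 0x41007 (P1/RW1/US1/PS0)
  lvl1: tbl 0x41, slot 25 ⇒ 0x45007 (P1/RW1/US1/PS0)
  lvl2: tbl 0x45, slot 18 ⇒ 0x49007 (P1/RW1/US1/PS0)
  lvl3: tbl 0x49, slot 31 ⇒ 0x4A007 (P1/RW1/US1/PS0)
  ⇒ phys 0x4AB4B  [4 reads]
#2 VA=0xD84C0C16B41 (r,kernel):
  lvl0: tbl 0x38, slot 27 ⇒ 0x4B007 (P1/RW1/US1/PS0)
  lvl1: tbl 0x4B, slot 19 ⇒ 0x4D007 (P1/RW1/US1/PS0)
  lvl2: tbl 0x4D, slot 6 ⇒ 0x4E007 (P1/RW1/US1/PS0)
  lvl3: tbl 0x4E, slot 22 ⇒ 0x4F007 (P1/RW1/US1/PS0)
  ⇒ phys 0x4FB41  [4 reads]

TLB: [["0xC03C3400", "0x40"], ["0x9864241F", "0x4A"], ["0xD84C0C16", "0x4F"]]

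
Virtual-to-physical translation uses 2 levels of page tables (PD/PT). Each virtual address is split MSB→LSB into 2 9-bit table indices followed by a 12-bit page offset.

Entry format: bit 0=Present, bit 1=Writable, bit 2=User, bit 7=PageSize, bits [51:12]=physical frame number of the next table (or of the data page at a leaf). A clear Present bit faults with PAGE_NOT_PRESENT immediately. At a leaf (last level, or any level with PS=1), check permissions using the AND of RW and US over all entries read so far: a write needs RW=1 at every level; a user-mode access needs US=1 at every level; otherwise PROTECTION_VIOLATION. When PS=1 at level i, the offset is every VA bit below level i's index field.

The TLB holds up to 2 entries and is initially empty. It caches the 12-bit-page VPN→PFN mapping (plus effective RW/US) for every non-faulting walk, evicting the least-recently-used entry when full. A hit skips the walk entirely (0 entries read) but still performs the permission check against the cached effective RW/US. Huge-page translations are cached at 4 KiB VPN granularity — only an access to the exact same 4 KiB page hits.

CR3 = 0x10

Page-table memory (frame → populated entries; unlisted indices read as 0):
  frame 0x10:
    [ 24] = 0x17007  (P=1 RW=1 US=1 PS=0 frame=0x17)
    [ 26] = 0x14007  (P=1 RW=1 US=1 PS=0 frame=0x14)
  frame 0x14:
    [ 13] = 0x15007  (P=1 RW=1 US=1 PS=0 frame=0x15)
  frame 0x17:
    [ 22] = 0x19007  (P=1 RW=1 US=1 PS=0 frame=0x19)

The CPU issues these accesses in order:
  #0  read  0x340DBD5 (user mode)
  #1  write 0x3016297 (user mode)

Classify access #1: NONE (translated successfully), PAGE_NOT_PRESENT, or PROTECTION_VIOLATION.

Walk each access:
#0 VA=0x340DBD5 (r,user):
  [0] read 0x10 idx=26: raw=0x14007 flags P=1 W=1 U=1 S=0
  [1] read 0x14 idx=13: raw=0x15007 flags P=1 W=1 U=1 S=0
  ⇒ phys 0x15BD5  [2 reads]
#1 VA=0x3016297 (w,user):
  [0] read 0x10 idx=24: raw=0x17007 flags P=1 W=1 U=1 S=0
  [1] read 0x17 idx=22: raw=0x19007 flags P=1 W=1 U=1 S=0
  ⇒ phys 0x19297  [2 reads]

Access #1 fault: NONE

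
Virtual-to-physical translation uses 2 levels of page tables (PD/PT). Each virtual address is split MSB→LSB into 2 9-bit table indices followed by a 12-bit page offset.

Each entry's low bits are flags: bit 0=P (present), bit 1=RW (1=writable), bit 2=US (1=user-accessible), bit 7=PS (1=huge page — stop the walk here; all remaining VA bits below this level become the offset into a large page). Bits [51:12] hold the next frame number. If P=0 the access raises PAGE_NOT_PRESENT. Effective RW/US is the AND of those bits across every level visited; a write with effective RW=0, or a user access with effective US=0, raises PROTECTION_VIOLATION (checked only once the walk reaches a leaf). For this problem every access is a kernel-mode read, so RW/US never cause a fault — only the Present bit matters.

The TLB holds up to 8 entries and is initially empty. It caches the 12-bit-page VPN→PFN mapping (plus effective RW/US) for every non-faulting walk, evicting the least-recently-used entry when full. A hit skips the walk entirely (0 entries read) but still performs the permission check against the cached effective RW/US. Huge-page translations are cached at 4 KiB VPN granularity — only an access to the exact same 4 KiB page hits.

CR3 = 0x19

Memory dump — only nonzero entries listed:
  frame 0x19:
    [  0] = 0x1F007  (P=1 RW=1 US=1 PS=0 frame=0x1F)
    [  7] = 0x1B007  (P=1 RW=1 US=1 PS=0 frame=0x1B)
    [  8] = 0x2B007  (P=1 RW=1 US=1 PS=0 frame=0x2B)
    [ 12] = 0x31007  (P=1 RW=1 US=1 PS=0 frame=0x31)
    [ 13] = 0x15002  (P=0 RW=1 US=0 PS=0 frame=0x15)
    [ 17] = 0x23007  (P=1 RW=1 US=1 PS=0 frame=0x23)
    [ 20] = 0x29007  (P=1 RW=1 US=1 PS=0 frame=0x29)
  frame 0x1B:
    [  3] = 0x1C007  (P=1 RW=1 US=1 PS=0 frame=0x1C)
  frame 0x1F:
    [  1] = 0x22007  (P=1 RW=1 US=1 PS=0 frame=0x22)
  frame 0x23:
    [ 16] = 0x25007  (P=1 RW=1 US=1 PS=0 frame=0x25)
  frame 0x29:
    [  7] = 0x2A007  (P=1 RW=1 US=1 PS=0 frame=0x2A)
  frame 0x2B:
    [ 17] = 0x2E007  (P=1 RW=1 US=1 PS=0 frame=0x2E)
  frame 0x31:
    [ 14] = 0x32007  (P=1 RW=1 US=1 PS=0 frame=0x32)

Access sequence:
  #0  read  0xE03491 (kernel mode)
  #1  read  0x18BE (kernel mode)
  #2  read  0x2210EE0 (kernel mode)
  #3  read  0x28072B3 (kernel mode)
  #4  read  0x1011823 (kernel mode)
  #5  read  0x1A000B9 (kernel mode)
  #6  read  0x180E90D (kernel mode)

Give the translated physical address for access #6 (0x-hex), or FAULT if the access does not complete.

Walk each access:
#0 VA=0xE03491 (r,kernel):
  lvl0: tbl 0x19, slot 7 ⇒ 0x1B007 (P1/RW1/US1/PS0)
  lvl1: tbl 0x1B, slot 3 ⇒ 0x1C007 (P1/RW1/US1/PS0)
  → PA=0x1C491  (2 entries read)
#1 VA=0x18BE (r,kernel):
  lvl0: tbl 0x19, slot 0 ⇒ 0x1F007 (P1/RW1/US1/PS0)
  lvl1: tbl 0x1F, slot 1 ⇒ 0x22007 (P1/RW1/US1/PS0)
  → PA=0x228BE  (2 entries read)
#2 VA=0x2210EE0 (r,kernel):
  lvl0: tbl 0x19, slot 17 ⇒ 0x23007 (P1/RW1/US1/PS0)
  lvl1: tbl 0x23, slot 16 ⇒ 0x25007 (P1/RW1/US1/PS0)
  → PA=0x25EE0  (2 entries read)
#3 VA=0x28072B3 (r,kernel):
  lvl0: tbl 0x19, slot 20 ⇒ 0x29007 (P1/RW1/US1/PS0)
  lvl1: tbl 0x29, slot 7 ⇒ 0x2A007 (P1/RW1/US1/PS0)
  → PA=0x2A2B3  (2 entries read)
#4 VA=0x1011823 (r,kernel):
  lvl0: tbl 0x19, slot 8 ⇒ 0x2B007 (P1/RW1/US1/PS0)
  lvl1: tbl 0x2B, slot 17 ⇒ 0x2E007 (P1/RW1/US1/PS0)
  → PA=0x2E823  (2 entries read)
#5 VA=0x1A000B9 (r,kernel):
  lvl0: tbl 0x19, slot 13 ⇒ 0x15002 (P0/RW1/US0/PS0)
  ✗ PAGE_NOT_PRESENT  [1 reads]
#6 VA=0x180E90D (r,kernel):
  lvl0: tbl 0x19, slot 12 ⇒ 0x31007 (P1/RW1/US1/PS0)
  lvl1: tbl 0x31, slot 14 ⇒ 0x32007 (P1/RW1/US1/PS0)
  → PA=0x3290D  (2 entries read)

Access #6 PA: 0x3290D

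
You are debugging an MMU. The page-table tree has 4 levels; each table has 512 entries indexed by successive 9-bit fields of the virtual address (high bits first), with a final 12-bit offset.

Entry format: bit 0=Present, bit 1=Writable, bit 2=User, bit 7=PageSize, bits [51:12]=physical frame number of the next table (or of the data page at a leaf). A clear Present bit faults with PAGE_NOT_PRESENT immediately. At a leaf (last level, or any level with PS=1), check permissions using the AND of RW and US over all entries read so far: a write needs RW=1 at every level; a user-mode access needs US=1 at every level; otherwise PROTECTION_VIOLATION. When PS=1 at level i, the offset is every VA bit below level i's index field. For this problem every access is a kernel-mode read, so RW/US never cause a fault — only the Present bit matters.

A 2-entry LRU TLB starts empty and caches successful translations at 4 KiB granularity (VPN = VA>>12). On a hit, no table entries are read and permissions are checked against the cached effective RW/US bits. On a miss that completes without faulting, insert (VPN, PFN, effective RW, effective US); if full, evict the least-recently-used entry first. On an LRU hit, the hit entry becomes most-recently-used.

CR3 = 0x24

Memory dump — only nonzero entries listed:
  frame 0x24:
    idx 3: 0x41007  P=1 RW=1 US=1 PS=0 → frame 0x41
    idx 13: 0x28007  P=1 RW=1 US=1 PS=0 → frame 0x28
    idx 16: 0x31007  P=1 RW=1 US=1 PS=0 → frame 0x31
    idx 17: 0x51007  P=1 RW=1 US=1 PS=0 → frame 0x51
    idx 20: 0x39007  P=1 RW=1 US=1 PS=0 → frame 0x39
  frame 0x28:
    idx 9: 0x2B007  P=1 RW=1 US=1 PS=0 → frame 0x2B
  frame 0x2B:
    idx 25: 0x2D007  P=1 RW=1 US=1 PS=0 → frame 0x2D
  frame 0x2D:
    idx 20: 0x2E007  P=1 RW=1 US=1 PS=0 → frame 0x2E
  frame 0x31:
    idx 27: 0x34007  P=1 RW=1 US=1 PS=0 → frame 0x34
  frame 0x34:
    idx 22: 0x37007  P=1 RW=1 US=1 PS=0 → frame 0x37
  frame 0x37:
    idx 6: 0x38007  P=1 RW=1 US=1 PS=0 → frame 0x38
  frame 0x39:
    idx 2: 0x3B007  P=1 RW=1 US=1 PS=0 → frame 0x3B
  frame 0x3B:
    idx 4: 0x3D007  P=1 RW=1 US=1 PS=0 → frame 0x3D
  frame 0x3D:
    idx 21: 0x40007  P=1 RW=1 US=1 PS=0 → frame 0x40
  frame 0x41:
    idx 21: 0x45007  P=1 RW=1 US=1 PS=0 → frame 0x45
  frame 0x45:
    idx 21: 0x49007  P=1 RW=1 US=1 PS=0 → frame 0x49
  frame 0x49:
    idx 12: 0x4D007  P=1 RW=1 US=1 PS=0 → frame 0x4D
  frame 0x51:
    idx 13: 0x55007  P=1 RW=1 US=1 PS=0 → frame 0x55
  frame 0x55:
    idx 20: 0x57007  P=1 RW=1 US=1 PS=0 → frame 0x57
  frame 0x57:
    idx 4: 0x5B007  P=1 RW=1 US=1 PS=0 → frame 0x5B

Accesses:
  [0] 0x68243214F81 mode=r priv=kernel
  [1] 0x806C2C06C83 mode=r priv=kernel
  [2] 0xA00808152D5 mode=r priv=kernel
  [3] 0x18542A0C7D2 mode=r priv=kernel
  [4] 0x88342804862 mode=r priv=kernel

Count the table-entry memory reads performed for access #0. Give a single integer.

Per-access translation:
#0 VA=0x68243214F81 (r,kernel):
  [0] read 0x24 idx=13: raw=0x28007 flags P=1 W=1 U=1 S=0
  [1] read 0x28 idx=9: raw=0x2B007 flags P=1 W=1 U=1 S=0
  [2] read 0x2B idx=25: raw=0x2D007 flags P=1 W=1 U=1 S=0
  [3] read 0x2D idx=20: raw=0x2E007 flags P=1 W=1 U=1 S=0
  → PA=0x2EF81  (4 entries read)
#1 VA=0x806C2C06C83 (r,kernel):
  [0] read 0x24 idx=16: raw=0x31007 flags P=1 W=1 U=1 S=0
  [1] read 0x31 idx=27: raw=0x34007 flags P=1 W=1 U=1 S=0
  [2] read 0x34 idx=22: raw=0x37007 flags P=1 W=1 U=1 S=0
  [3] read 0x37 idx=6: raw=0x38007 flags P=1 W=1 U=1 S=0
  → PA=0x38C83  (4 entries read)
#2 VA=0xA00808152D5 (r,kernel):
  [0] read 0x24 idx=20: raw=0x39007 flags P=1 W=1 U=1 S=0
  [1] read 0x39 idx=2: raw=0x3B007 flags P=1 W=1 U=1 S=0
  [2] read 0x3B idx=4: raw=0x3D007 flags P=1 W=1 U=1 S=0
  [3] read 0x3D idx=21: raw=0x40007 flags P=1 W=1 U=1 S=0
  → PA=0x402D5  (4 entries read)
#3 VA=0x18542A0C7D2 (r,kernel):
  [0] read 0x24 idx=3: raw=0x41007 flags P=1 W=1 U=1 S=0
  [1] read 0x41 idx=21: raw=0x45007 flags P=1 W=1 U=1 S=0
  [2] read 0x45 idx=21: raw=0x49007 flags P=1 W=1 U=1 S=0
  [3] read 0x49 idx=12: raw=0x4D007 flags P=1 W=1 U=1 S=0
  → PA=0x4D7D2  (4 entries read)
#4 VA=0x88342804862 (r,kernel):
  [0] read 0x24 idx=17: raw=0x51007 flags P=1 W=1 U=1 S=0
  [1] read 0x51 idx=13: raw=0x55007 flags P=1 W=1 U=1 S=0
  [2] read 0x55 idx=20: raw=0x57007 flags P=1 W=1 U=1 S=0
  [3] read 0x57 idx=4: raw=0x5B007 flags P=1 W=1 U=1 S=0
  → PA=0x5B862  (4 entries read)

Entries read for #0: 4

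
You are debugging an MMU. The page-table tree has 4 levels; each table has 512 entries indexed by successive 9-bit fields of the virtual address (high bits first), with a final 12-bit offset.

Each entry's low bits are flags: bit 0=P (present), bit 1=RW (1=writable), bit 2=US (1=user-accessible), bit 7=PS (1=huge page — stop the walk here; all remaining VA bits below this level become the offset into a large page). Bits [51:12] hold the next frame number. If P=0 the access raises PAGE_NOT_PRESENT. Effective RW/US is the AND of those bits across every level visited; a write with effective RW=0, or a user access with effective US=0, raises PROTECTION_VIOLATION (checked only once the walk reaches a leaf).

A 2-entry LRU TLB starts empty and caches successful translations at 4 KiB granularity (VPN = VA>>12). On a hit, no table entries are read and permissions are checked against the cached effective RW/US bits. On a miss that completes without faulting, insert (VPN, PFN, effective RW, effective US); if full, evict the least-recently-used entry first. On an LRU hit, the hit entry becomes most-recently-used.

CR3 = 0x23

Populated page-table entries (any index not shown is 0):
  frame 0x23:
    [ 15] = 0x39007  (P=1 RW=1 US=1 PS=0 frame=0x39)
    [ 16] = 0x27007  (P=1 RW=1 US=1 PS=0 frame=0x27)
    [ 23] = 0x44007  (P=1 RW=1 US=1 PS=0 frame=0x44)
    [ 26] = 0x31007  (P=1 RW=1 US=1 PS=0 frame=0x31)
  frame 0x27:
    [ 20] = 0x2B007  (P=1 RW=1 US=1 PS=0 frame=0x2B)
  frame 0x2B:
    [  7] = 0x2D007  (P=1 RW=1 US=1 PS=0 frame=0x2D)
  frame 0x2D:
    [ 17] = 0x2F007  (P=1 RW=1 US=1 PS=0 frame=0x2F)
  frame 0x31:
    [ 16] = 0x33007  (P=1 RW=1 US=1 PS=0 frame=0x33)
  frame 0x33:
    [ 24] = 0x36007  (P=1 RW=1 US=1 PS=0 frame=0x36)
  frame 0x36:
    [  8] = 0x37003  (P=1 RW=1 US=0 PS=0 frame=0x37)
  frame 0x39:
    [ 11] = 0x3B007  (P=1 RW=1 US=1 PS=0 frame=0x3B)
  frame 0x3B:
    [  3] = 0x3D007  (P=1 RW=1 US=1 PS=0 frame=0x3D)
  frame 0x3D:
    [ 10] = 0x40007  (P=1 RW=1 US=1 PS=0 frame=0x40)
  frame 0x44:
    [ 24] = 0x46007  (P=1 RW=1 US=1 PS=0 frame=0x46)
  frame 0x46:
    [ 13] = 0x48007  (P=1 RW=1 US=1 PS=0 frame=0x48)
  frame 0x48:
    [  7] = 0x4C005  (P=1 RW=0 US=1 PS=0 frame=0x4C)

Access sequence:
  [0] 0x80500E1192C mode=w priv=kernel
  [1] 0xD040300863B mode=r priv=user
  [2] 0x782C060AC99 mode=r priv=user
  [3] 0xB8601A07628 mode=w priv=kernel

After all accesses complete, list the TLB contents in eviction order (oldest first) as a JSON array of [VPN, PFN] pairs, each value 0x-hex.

Walk each access:
#0 VA=0x80500E1192C (w,kernel):
  L0: frame=0x23 idx=16 entry=0x27007 [P=1 RW=1 US=1 PS=0]
  L1: frame=0x27 idx=20 entry=0x2B007 [P=1 RW=1 US=1 PS=0]
  L2: frame=0x2B idx=7 entry=0x2D007 [P=1 RW=1 US=1 PS=0]
  L3: frame=0x2D idx=17 entry=0x2F007 [P=1 RW=1 US=1 PS=0]
  ⇒ phys 0x2F92C  [4 reads]
#1 VA=0xD040300863B (r,user):
  L0: frame=0x23 idx=26 entry=0x31007 [P=1 RW=1 US=1 PS=0]
  L1: frame=0x31 idx=16 entry=0x33007 [P=1 RW=1 US=1 PS=0]
  L2: frame=0x33 idx=24 entry=0x36007 [P=1 RW=1 US=1 PS=0]
  L3: frame=0x36 idx=8 entry=0x37003 [P=1 RW=1 US=0 PS=0]
  ⇒ fault: PROTECTION_VIOLATION  — 4 lookups
#2 VA=0x782C060AC99 (r,user):
  L0: frame=0x23 idx=15 entry=0x39007 [P=1 RW=1 US=1 PS=0]
  L1: frame=0x39 idx=11 entry=0x3B007 [P=1 RW=1 US=1 PS=0]
  L2: frame=0x3B idx=3 entry=0x3D007 [P=1 RW=1 US=1 PS=0]
  L3: frame=0x3D idx=10 entry=0x40007 [P=1 RW=1 US=1 PS=0]
  ⇒ phys 0x40C99  [4 reads]
#3 VA=0xB8601A07628 (w,kernel):
  L0: frame=0x23 idx=23 entry=0x44007 [P=1 RW=1 US=1 PS=0]
  L1: frame=0x44 idx=24 entry=0x46007 [P=1 RW=1 US=1 PS=0]
  L2: frame=0x46 idx=13 entry=0x48007 [P=1 RW=1 US=1 PS=0]
  L3: frame=0x48 idx=7 entry=0x4C005 [P=1 RW=0 US=1 PS=0]
  ⇒ fault: PROTECTION_VIOLATION  — 4 lookups

TLB: [["0x80500E11", "0x2F"], ["0x782C060A", "0x40"]]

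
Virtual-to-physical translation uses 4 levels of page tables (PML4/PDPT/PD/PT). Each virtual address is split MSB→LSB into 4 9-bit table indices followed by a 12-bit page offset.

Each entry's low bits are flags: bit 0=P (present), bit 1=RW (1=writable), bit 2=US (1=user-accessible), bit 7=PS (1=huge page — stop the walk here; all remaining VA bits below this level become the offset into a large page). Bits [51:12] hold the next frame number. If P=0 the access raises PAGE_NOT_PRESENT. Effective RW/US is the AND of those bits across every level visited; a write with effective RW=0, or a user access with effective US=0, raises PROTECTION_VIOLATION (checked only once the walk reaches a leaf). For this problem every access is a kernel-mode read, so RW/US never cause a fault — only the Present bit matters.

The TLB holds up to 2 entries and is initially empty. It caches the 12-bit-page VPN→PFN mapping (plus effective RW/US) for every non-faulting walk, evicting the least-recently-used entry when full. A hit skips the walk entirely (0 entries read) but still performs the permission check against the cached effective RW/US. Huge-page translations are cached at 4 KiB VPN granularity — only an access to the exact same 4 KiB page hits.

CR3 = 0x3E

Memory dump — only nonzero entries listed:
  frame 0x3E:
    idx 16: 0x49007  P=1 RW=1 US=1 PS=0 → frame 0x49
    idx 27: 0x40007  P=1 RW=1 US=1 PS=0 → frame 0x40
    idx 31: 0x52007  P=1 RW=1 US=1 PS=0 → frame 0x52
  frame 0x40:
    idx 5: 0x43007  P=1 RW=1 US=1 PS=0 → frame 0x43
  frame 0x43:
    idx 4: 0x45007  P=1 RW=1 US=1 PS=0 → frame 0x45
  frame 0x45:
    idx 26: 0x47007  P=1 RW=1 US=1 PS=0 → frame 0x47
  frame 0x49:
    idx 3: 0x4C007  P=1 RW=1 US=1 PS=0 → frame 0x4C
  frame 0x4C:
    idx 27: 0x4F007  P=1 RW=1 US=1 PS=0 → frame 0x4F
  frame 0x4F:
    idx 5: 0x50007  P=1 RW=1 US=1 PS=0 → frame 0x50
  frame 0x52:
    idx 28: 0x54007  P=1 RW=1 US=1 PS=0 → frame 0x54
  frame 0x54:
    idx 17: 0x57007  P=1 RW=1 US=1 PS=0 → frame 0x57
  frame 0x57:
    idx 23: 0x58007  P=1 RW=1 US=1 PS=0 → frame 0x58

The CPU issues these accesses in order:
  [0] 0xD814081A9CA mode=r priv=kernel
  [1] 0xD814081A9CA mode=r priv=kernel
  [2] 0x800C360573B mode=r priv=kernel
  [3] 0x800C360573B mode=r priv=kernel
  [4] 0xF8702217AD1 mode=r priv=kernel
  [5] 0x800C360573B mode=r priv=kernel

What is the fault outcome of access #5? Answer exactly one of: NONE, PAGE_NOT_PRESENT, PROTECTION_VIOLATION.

Per-access translation:
#0 VA=0xD814081A9CA (r,kernel):
  lvl0: tbl 0x3E, slot 27 ⇒ 0x40007 (P1/RW1/US1/PS0)
  lvl1: tbl 0x40, slot 5 ⇒ 0x43007 (P1/RW1/US1/PS0)
  lvl2: tbl 0x43, slot 4 ⇒ 0x45007 (P1/RW1/US1/PS0)
  lvl3: tbl 0x45, slot 26 ⇒ 0x47007 (P1/RW1/US1/PS0)
  ✓ 0x479CA  — 4 lookups
#1 VA=0xD814081A9CA (r,kernel):
  TLB hit vpn=0xD814081A → PA=0x479CA
#2 VA=0x800C360573B (r,kernel):
  lvl0: tbl 0x3E, slot 16 ⇒ 0x49007 (P1/RW1/US1/PS0)
  lvl1: tbl 0x49, slot 3 ⇒ 0x4C007 (P1/RW1/US1/PS0)
  lvl2: tbl 0x4C, slot 27 ⇒ 0x4F007 (P1/RW1/US1/PS0)
  lvl3: tbl 0x4F, slot 5 ⇒ 0x50007 (P1/RW1/US1/PS0)
  ✓ 0x5073B  — 4 lookups
#3 VA=0x800C360573B (r,kernel):
  TLB hit vpn=0x800C3605 → PA=0x5073B
#4 VA=0xF8702217AD1 (r,kernel):
  lvl0: tbl 0x3E, slot 31 ⇒ 0x52007 (P1/RW1/US1/PS0)
  lvl1: tbl 0x52, slot 28 ⇒ 0x54007 (P1/RW1/US1/PS0)
  lvl2: tbl 0x54, slot 17 ⇒ 0x57007 (P1/RW1/US1/PS0)
  lvl3: tbl 0x57, slot 23 ⇒ 0x58007 (P1/RW1/US1/PS0)
  ✓ 0x58AD1  — 4 lookups
#5 VA=0x800C360573B (r,kernel):
  TLB hit vpn=0x800C3605 → PA=0x5073B

Access #5 fault: NONE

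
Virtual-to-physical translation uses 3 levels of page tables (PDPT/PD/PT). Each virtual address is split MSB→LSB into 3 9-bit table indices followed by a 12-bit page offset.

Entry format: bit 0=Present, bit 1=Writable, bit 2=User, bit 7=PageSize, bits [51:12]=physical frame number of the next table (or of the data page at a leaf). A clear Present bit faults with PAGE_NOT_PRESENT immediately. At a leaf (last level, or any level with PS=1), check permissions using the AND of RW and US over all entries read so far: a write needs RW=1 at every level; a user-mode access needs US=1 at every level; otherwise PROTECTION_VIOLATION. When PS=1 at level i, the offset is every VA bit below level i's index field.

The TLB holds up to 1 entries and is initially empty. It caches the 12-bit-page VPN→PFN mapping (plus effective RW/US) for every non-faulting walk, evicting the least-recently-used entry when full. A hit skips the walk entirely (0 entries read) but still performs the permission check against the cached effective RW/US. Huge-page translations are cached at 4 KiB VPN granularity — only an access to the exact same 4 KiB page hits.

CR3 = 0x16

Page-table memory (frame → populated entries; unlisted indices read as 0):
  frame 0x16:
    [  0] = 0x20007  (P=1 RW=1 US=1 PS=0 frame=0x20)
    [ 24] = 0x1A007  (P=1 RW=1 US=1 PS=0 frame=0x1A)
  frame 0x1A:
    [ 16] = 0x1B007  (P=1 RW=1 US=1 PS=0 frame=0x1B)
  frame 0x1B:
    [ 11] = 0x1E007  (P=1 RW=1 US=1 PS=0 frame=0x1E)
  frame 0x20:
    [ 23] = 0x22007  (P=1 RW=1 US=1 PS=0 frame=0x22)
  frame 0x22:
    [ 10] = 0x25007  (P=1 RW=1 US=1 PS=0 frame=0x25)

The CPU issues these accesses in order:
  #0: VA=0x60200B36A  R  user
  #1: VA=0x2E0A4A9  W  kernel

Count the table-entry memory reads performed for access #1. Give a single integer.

Per-access translation:
#0 VA=0x60200B36A (r,user):
  [0] read 0x16 idx=24: raw=0x1A007 flags P=1 W=1 U=1 S=0
  [1] read 0x1A idx=16: raw=0x1B007 flags P=1 W=1 U=1 S=0
  [2] read 0x1B idx=11: raw=0x1E007 flags P=1 W=1 U=1 S=0
  → PA=0x1E36A  (3 entries read)
#1 VA=0x2E0A4A9 (w,kernel):
  [0] read 0x16 idx=0: raw=0x20007 flags P=1 W=1 U=1 S=0
  [1] read 0x20 idx=23: raw=0x22007 flags P=1 W=1 U=1 S=0
  [2] read 0x22 idx=10: raw=0x25007 flags P=1 W=1 U=1 S=0
  → PA=0x254A9  (3 entries read)

Entries read for #1: 3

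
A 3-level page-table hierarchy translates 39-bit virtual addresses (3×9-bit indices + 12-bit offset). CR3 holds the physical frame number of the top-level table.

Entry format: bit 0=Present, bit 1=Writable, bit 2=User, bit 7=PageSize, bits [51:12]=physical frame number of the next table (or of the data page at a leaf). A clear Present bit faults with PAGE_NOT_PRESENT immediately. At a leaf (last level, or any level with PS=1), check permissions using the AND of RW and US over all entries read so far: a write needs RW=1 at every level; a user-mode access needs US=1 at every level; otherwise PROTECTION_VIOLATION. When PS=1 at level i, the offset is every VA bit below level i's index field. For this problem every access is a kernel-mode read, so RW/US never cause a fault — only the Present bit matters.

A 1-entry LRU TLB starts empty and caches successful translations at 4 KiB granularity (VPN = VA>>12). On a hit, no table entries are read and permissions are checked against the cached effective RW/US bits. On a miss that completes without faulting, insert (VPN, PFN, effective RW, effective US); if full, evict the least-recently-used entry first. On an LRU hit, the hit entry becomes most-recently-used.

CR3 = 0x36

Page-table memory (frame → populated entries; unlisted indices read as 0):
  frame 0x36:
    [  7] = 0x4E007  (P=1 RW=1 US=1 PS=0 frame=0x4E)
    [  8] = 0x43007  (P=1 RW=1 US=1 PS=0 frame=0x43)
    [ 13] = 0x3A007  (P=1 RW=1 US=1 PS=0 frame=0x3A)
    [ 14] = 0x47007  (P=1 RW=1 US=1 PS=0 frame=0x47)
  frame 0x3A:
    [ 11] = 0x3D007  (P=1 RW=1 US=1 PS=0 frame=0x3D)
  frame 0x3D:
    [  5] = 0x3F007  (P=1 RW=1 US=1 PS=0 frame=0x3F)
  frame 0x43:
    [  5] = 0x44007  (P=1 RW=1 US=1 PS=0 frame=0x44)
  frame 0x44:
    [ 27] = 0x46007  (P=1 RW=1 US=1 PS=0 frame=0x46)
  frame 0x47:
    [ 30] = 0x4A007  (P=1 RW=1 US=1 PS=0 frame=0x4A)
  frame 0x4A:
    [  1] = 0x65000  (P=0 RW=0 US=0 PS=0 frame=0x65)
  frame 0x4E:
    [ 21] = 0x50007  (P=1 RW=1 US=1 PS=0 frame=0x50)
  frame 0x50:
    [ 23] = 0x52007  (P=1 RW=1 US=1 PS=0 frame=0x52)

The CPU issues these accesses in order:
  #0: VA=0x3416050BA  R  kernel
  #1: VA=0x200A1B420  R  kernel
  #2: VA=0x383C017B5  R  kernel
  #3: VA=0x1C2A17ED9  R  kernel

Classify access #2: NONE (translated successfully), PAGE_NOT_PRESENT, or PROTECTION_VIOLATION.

Per-access translation:
#0 VA=0x3416050BA (r,kernel):
  L0 @0x36[13] → 0x3A007  P=1,RW=1,US=1,PS=0
  L1 @0x3A[11] → 0x3D007  P=1,RW=1,US=1,PS=0
  L2 @0x3D[5] → 0x3F007  P=1,RW=1,US=1,PS=0
  → PA=0x3F0BA  (3 entries read)
#1 VA=0x200A1B420 (r,kernel):
  L0 @0x36[8] → 0x43007  P=1,RW=1,US=1,PS=0
  L1 @0x43[5] → 0x44007  P=1,RW=1,US=1,PS=0
  L2 @0x44[27] → 0x46007  P=1,RW=1,US=1,PS=0
  → PA=0x46420  (3 entries read)
#2 VA=0x383C017B5 (r,kernel):
  L0 @0x36[14] → 0x47007  P=1,RW=1,US=1,PS=0
  L1 @0x47[30] → 0x4A007  P=1,RW=1,US=1,PS=0
  L2 @0x4A[1] → 0x65000  P=0,RW=0,US=0,PS=0
  ⇒ fault: PAGE_NOT_PRESENT  — 3 lookups
#3 VA=0x1C2A17ED9 (r,kernel):
  L0 @0x36[7] → 0x4E007  P=1,RW=1,US=1,PS=0
  L1 @0x4E[21] → 0x50007  P=1,RW=1,US=1,PS=0
  L2 @0x50[23] → 0x52007  P=1,RW=1,US=1,PS=0
  → PA=0x52ED9  (3 entries read)

Access #2 fault: PAGE_NOT_PRESENT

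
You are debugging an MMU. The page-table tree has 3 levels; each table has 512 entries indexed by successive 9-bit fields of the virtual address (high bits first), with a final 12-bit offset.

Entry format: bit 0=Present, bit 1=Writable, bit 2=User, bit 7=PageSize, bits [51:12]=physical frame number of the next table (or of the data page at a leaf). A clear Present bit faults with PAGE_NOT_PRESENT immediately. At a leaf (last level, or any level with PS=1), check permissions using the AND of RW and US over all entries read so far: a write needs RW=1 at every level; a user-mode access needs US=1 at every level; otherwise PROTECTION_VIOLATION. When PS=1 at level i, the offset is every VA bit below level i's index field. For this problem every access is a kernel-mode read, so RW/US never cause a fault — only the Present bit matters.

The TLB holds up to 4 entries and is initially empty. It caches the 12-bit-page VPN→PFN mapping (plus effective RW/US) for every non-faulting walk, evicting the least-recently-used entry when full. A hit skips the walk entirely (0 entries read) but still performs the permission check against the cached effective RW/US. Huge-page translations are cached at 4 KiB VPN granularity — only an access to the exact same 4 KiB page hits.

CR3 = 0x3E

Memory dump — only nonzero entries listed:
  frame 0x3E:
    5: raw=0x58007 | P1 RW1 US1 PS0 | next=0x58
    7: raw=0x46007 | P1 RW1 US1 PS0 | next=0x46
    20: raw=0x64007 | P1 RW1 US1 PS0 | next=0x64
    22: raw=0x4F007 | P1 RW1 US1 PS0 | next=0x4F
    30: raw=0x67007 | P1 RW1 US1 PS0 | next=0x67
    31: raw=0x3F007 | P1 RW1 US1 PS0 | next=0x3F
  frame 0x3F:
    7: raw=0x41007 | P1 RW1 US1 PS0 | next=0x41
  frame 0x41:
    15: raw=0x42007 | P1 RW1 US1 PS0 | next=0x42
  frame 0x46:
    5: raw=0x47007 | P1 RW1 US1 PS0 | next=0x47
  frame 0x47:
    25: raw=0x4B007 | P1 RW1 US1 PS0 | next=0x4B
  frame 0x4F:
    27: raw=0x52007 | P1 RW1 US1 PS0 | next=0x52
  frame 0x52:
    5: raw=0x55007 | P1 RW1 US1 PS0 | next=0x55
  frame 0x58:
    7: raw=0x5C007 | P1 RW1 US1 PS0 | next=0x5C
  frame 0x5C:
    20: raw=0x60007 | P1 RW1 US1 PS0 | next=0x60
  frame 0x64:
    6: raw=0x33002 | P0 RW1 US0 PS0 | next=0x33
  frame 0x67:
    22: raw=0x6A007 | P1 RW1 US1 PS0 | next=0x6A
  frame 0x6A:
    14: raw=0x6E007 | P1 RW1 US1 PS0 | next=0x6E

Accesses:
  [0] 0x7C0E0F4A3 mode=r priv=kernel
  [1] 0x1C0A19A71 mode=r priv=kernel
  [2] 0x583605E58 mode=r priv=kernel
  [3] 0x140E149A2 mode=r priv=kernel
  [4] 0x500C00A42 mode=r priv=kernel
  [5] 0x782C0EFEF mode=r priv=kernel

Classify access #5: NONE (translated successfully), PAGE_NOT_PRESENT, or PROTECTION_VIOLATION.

Trace:
#0 VA=0x7C0E0F4A3 (r,kernel):
  L0: frame=0x3E idx=31 entry=0x3F007 [P=1 RW=1 US=1 PS=0]
  L1: frame=0x3F idx=7 entry=0x41007 [P=1 RW=1 US=1 PS=0]
  L2: frame=0x41 idx=15 entry=0x42007 [P=1 RW=1 US=1 PS=0]
  ⇒ phys 0x424A3  [3 reads]
#1 VA=0x1C0A19A71 (r,kernel):
  L0: frame=0x3E idx=7 entry=0x46007 [P=1 RW=1 US=1 PS=0]
  L1: frame=0x46 idx=5 entry=0x47007 [P=1 RW=1 US=1 PS=0]
  L2: frame=0x47 idx=25 entry=0x4B007 [P=1 RW=1 US=1 PS=0]
  ⇒ phys 0x4BA71  [3 reads]
#2 VA=0x583605E58 (r,kernel):
  L0: frame=0x3E idx=22 entry=0x4F007 [P=1 RW=1 US=1 PS=0]
  L1: frame=0x4F idx=27 entry=0x52007 [P=1 RW=1 US=1 PS=0]
  L2: frame=0x52 idx=5 entry=0x55007 [P=1 RW=1 US=1 PS=0]
  ⇒ phys 0x55E58  [3 reads]
#3 VA=0x140E149A2 (r,kernel):
  L0: frame=0x3E idx=5 entry=0x58007 [P=1 RW=1 US=1 PS=0]
  L1: frame=0x58 idx=7 entry=0x5C007 [P=1 RW=1 US=1 PS=0]
  L2: frame=0x5C idx=20 entry=0x60007 [P=1 RW=1 US=1 PS=0]
  ⇒ phys 0x609A2  [3 reads]
#4 VA=0x500C00A42 (r,kernel):
  L0: frame=0x3E idx=20 entry=0x64007 [P=1 RW=1 US=1 PS=0]
  L1: frame=0x64 idx=6 entry=0x33002 [P=0 RW=1 US=0 PS=0]
  ⇒ fault: PAGE_NOT_PRESENT  — 2 lookups
#5 VA=0x782C0EFEF (r,kernel):
  L0: frame=0x3E idx=30 entry=0x67007 [P=1 RW=1 US=1 PS=0]
  L1: frame=0x67 idx=22 entry=0x6A007 [P=1 RW=1 US=1 PS=0]
  L2: frame=0x6A idx=14 entry=0x6E007 [P=1 RW=1 US=1 PS=0]
  ⇒ phys 0x6EFEF  [3 reads]

Access #5 fault: NONE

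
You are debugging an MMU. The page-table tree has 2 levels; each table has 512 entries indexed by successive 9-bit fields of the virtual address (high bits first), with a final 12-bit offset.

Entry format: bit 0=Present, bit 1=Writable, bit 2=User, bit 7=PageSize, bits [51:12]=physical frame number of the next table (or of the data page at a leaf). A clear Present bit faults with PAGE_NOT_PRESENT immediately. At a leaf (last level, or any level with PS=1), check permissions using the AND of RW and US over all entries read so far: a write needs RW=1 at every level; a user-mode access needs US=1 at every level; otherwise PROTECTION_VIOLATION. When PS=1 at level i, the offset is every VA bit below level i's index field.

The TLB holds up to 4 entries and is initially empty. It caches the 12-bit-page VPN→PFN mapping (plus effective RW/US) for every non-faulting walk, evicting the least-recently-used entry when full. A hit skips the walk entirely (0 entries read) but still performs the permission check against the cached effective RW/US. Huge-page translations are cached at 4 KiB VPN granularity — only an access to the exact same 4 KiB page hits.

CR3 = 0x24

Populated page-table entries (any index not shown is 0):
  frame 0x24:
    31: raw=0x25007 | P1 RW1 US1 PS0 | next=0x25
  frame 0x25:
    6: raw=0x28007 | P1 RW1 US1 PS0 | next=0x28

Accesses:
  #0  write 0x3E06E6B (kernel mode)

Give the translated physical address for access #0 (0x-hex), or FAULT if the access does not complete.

Trace:
#0 VA=0x3E06E6B (w,kernel):
  [0] read 0x24 idx=31: raw=0x25007 flags P=1 W=1 U=1 S=0
  [1] read 0x25 idx=6: raw=0x28007 flags P=1 W=1 U=1 S=0
  ⇒ phys 0x28E6B  [2 reads]

Access #0 PA: 0x28E6B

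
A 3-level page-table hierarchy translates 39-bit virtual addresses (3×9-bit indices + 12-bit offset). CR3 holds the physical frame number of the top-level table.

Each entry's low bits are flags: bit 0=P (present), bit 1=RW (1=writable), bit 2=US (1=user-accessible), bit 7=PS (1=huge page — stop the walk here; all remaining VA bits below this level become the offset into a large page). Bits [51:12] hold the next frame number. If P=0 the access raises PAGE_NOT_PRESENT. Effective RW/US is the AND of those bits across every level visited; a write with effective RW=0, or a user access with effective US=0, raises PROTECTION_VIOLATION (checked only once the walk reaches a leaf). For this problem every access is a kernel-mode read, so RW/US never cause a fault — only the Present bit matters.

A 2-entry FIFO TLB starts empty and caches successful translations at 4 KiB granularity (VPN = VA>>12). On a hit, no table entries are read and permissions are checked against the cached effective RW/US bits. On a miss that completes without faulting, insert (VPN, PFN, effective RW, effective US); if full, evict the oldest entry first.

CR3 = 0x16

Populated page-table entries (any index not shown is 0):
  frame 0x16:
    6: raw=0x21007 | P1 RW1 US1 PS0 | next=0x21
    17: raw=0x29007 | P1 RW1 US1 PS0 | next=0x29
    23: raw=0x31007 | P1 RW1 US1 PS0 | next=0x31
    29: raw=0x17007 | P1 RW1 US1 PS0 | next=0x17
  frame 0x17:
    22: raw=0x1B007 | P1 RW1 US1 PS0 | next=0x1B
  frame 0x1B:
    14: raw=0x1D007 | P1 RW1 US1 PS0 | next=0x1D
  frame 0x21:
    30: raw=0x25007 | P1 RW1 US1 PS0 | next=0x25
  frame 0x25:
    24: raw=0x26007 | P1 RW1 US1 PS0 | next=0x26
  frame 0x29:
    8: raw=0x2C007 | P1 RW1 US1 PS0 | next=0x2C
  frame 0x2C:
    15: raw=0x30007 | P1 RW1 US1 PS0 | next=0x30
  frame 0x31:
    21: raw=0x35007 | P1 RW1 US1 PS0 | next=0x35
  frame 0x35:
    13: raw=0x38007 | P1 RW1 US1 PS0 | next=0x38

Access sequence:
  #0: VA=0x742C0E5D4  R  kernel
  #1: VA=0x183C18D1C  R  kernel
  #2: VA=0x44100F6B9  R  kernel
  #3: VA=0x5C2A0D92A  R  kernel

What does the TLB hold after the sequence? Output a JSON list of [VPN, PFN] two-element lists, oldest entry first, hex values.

Walk each access:
#0 VA=0x742C0E5D4 (r,kernel):
  L0 @0x16[29] → 0x17007  P=1,RW=1,US=1,PS=0
  L1 @0x17[22] → 0x1B007  P=1,RW=1,US=1,PS=0
  L2 @0x1B[14] → 0x1D007  P=1,RW=1,US=1,PS=0
  ✓ 0x1D5D4  — 3 lookups
#1 VA=0x183C18D1C (r,kernel):
  L0 @0x16[6] → 0x21007  P=1,RW=1,US=1,PS=0
  L1 @0x21[30] → 0x25007  P=1,RW=1,US=1,PS=0
  L2 @0x25[24] → 0x26007  P=1,RW=1,US=1,PS=0
  ✓ 0x26D1C  — 3 lookups
#2 VA=0x44100F6B9 (r,kernel):
  L0 @0x16[17] → 0x29007  P=1,RW=1,US=1,PS=0
  L1 @0x29[8] → 0x2C007  P=1,RW=1,US=1,PS=0
  L2 @0x2C[15] → 0x30007  P=1,RW=1,US=1,PS=0
  ✓ 0x306B9  — 3 lookups
#3 VA=0x5C2A0D92A (r,kernel):
  L0 @0x16[23] → 0x31007  P=1,RW=1,US=1,PS=0
  L1 @0x31[21] → 0x35007  P=1,RW=1,US=1,PS=0
  L2 @0x35[13] → 0x38007  P=1,RW=1,US=1,PS=0
  ✓ 0x3892A  — 3 lookups

TLB: [["0x44100F", "0x30"], ["0x5C2A0D", "0x38"]]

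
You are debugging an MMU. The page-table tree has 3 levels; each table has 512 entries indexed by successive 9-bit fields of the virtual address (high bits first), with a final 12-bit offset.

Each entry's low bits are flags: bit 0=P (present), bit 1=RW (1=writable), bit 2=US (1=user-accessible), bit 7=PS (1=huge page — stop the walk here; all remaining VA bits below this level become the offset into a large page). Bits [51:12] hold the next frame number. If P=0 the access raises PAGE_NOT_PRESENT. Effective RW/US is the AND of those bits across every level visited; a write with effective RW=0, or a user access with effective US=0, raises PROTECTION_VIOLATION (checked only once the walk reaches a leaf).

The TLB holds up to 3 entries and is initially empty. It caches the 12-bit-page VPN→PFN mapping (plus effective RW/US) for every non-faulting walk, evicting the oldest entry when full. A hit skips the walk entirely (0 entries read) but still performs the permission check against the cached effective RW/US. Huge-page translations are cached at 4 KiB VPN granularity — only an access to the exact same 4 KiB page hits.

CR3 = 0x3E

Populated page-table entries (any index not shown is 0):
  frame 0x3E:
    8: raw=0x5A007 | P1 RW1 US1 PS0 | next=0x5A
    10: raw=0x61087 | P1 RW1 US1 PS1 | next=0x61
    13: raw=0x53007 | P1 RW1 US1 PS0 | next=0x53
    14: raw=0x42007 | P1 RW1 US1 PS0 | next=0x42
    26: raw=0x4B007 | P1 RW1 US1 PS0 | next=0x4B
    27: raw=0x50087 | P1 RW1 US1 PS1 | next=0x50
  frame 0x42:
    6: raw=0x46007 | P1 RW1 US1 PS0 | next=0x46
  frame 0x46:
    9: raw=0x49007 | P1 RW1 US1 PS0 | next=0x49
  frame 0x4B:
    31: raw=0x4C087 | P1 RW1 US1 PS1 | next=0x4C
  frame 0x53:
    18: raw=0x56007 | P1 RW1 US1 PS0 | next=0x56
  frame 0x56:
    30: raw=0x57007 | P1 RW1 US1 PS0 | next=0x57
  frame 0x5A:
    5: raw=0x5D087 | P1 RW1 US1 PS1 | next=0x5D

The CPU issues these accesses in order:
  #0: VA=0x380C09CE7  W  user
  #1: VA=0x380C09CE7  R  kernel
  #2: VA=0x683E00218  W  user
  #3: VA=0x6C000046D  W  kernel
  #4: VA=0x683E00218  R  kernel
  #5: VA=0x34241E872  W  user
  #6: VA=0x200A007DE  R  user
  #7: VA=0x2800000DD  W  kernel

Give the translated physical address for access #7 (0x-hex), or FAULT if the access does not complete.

Per-access translation:
#0 VA=0x380C09CE7 (w,user):
  [0] read 0x3E idx=14: raw=0x42007 flags P=1 W=1 U=1 S=0
  [1] read 0x42 idx=6: raw=0x46007 flags P=1 W=1 U=1 S=0
  [2] read 0x46 idx=9: raw=0x49007 flags P=1 W=1 U=1 S=0
  ✓ 0x49CE7  — 3 lookups
#1 VA=0x380C09CE7 (r,kernel):
  TLB hit vpn=0x380C09 → PA=0x49CE7
#2 VA=0x683E00218 (w,user):
  [0] read 0x3E idx=26: raw=0x4B007 flags P=1 W=1 U=1 S=0
  [1] read 0x4B idx=31: raw=0x4C087 flags P=1 W=1 U=1 S=1
  ✓ 0x4C218 (huge @L1)  — 2 lookups
#3 VA=0x6C000046D (w,kernel):
  [0] read 0x3E idx=27: raw=0x50087 flags P=1 W=1 U=1 S=1
  ✓ 0x5046D (huge @L0)  — 1 lookups
#4 VA=0x683E00218 (r,kernel):
  TLB hit vpn=0x683E00 → PA=0x4C218
#5 VA=0x34241E872 (w,user):
  [0] read 0x3E idx=13: raw=0x53007 flags P=1 W=1 U=1 S=0
  [1] read 0x53 idx=18: raw=0x56007 flags P=1 W=1 U=1 S=0
  [2] read 0x56 idx=30: raw=0x57007 flags P=1 W=1 U=1 S=0
  ✓ 0x57872  — 3 lookups
#6 VA=0x200A007DE (r,user):
  [0] read 0x3E idx=8: raw=0x5A007 flags P=1 W=1 U=1 S=0
  [1] read 0x5A idx=5: raw=0x5D087 flags P=1 W=1 U=1 S=1
  ✓ 0x5D7DE (huge @L1)  — 2 lookups
#7 VA=0x2800000DD (w,kernel):
  [0] read 0x3E idx=10: raw=0x61087 flags P=1 W=1 U=1 S=1
  ✓ 0x610DD (huge @L0)  — 1 lookups

Access #7 PA: 0x610DD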